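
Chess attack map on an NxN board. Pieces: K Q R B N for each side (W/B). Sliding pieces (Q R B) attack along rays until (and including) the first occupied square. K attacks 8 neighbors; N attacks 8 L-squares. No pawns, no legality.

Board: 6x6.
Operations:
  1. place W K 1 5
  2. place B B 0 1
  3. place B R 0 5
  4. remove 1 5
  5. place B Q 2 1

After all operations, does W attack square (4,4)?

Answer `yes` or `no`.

Answer: no

Derivation:
Op 1: place WK@(1,5)
Op 2: place BB@(0,1)
Op 3: place BR@(0,5)
Op 4: remove (1,5)
Op 5: place BQ@(2,1)
Per-piece attacks for W:
W attacks (4,4): no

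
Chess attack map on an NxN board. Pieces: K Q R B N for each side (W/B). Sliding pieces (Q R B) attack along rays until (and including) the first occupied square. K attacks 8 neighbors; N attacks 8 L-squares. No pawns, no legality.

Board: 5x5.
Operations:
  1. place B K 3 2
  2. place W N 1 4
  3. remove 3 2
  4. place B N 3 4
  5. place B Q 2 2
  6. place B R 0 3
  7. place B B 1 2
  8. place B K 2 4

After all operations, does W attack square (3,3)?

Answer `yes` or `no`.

Answer: yes

Derivation:
Op 1: place BK@(3,2)
Op 2: place WN@(1,4)
Op 3: remove (3,2)
Op 4: place BN@(3,4)
Op 5: place BQ@(2,2)
Op 6: place BR@(0,3)
Op 7: place BB@(1,2)
Op 8: place BK@(2,4)
Per-piece attacks for W:
  WN@(1,4): attacks (2,2) (3,3) (0,2)
W attacks (3,3): yes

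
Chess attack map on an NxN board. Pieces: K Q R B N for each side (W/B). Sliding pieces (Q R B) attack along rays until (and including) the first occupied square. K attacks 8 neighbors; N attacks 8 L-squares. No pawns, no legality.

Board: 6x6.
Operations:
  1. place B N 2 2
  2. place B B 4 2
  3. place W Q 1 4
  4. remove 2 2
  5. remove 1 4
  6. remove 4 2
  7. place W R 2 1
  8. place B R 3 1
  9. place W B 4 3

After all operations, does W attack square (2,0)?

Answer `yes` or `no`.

Op 1: place BN@(2,2)
Op 2: place BB@(4,2)
Op 3: place WQ@(1,4)
Op 4: remove (2,2)
Op 5: remove (1,4)
Op 6: remove (4,2)
Op 7: place WR@(2,1)
Op 8: place BR@(3,1)
Op 9: place WB@(4,3)
Per-piece attacks for W:
  WR@(2,1): attacks (2,2) (2,3) (2,4) (2,5) (2,0) (3,1) (1,1) (0,1) [ray(1,0) blocked at (3,1)]
  WB@(4,3): attacks (5,4) (5,2) (3,4) (2,5) (3,2) (2,1) [ray(-1,-1) blocked at (2,1)]
W attacks (2,0): yes

Answer: yes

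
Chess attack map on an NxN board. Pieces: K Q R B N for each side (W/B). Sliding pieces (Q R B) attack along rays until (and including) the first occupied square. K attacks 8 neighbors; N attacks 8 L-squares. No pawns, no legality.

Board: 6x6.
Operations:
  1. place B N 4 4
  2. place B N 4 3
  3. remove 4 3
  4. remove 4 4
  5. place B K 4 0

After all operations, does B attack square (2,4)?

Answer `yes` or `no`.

Op 1: place BN@(4,4)
Op 2: place BN@(4,3)
Op 3: remove (4,3)
Op 4: remove (4,4)
Op 5: place BK@(4,0)
Per-piece attacks for B:
  BK@(4,0): attacks (4,1) (5,0) (3,0) (5,1) (3,1)
B attacks (2,4): no

Answer: no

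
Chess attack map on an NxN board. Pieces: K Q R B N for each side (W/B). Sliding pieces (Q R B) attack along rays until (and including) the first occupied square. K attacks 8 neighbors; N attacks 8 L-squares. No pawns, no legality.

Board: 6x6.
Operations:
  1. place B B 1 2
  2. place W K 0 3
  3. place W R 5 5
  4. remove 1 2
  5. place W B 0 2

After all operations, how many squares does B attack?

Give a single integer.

Answer: 0

Derivation:
Op 1: place BB@(1,2)
Op 2: place WK@(0,3)
Op 3: place WR@(5,5)
Op 4: remove (1,2)
Op 5: place WB@(0,2)
Per-piece attacks for B:
Union (0 distinct): (none)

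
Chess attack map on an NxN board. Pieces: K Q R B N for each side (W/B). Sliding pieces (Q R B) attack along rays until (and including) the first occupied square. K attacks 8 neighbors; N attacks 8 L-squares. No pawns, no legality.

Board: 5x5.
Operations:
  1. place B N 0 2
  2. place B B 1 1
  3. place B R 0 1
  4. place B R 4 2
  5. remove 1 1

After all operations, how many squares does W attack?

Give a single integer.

Op 1: place BN@(0,2)
Op 2: place BB@(1,1)
Op 3: place BR@(0,1)
Op 4: place BR@(4,2)
Op 5: remove (1,1)
Per-piece attacks for W:
Union (0 distinct): (none)

Answer: 0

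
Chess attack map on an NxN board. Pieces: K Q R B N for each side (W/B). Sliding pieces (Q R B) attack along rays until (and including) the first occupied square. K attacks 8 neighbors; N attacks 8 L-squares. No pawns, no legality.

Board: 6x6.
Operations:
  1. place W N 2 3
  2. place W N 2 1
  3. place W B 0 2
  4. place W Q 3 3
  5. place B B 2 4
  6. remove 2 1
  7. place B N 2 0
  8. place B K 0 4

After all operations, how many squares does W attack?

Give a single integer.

Op 1: place WN@(2,3)
Op 2: place WN@(2,1)
Op 3: place WB@(0,2)
Op 4: place WQ@(3,3)
Op 5: place BB@(2,4)
Op 6: remove (2,1)
Op 7: place BN@(2,0)
Op 8: place BK@(0,4)
Per-piece attacks for W:
  WB@(0,2): attacks (1,3) (2,4) (1,1) (2,0) [ray(1,1) blocked at (2,4); ray(1,-1) blocked at (2,0)]
  WN@(2,3): attacks (3,5) (4,4) (1,5) (0,4) (3,1) (4,2) (1,1) (0,2)
  WQ@(3,3): attacks (3,4) (3,5) (3,2) (3,1) (3,0) (4,3) (5,3) (2,3) (4,4) (5,5) (4,2) (5,1) (2,4) (2,2) (1,1) (0,0) [ray(-1,0) blocked at (2,3); ray(-1,1) blocked at (2,4)]
Union (21 distinct): (0,0) (0,2) (0,4) (1,1) (1,3) (1,5) (2,0) (2,2) (2,3) (2,4) (3,0) (3,1) (3,2) (3,4) (3,5) (4,2) (4,3) (4,4) (5,1) (5,3) (5,5)

Answer: 21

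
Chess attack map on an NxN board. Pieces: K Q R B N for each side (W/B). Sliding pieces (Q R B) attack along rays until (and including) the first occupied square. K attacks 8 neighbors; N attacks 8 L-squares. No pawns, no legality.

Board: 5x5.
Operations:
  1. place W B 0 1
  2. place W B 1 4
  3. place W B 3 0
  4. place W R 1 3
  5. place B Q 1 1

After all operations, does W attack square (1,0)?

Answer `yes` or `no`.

Op 1: place WB@(0,1)
Op 2: place WB@(1,4)
Op 3: place WB@(3,0)
Op 4: place WR@(1,3)
Op 5: place BQ@(1,1)
Per-piece attacks for W:
  WB@(0,1): attacks (1,2) (2,3) (3,4) (1,0)
  WR@(1,3): attacks (1,4) (1,2) (1,1) (2,3) (3,3) (4,3) (0,3) [ray(0,1) blocked at (1,4); ray(0,-1) blocked at (1,1)]
  WB@(1,4): attacks (2,3) (3,2) (4,1) (0,3)
  WB@(3,0): attacks (4,1) (2,1) (1,2) (0,3)
W attacks (1,0): yes

Answer: yes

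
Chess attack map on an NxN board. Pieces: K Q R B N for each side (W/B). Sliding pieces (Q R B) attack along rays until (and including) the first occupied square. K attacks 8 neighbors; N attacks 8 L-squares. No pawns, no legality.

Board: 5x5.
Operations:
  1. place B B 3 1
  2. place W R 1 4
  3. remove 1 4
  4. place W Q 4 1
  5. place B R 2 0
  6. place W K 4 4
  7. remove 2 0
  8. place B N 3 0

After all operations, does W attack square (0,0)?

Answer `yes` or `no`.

Op 1: place BB@(3,1)
Op 2: place WR@(1,4)
Op 3: remove (1,4)
Op 4: place WQ@(4,1)
Op 5: place BR@(2,0)
Op 6: place WK@(4,4)
Op 7: remove (2,0)
Op 8: place BN@(3,0)
Per-piece attacks for W:
  WQ@(4,1): attacks (4,2) (4,3) (4,4) (4,0) (3,1) (3,2) (2,3) (1,4) (3,0) [ray(0,1) blocked at (4,4); ray(-1,0) blocked at (3,1); ray(-1,-1) blocked at (3,0)]
  WK@(4,4): attacks (4,3) (3,4) (3,3)
W attacks (0,0): no

Answer: no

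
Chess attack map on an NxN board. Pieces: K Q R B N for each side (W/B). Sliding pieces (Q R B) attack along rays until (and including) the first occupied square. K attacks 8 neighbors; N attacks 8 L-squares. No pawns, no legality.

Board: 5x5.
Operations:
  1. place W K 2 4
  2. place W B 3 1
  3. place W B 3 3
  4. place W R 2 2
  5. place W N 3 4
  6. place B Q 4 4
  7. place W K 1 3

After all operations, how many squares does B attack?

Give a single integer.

Op 1: place WK@(2,4)
Op 2: place WB@(3,1)
Op 3: place WB@(3,3)
Op 4: place WR@(2,2)
Op 5: place WN@(3,4)
Op 6: place BQ@(4,4)
Op 7: place WK@(1,3)
Per-piece attacks for B:
  BQ@(4,4): attacks (4,3) (4,2) (4,1) (4,0) (3,4) (3,3) [ray(-1,0) blocked at (3,4); ray(-1,-1) blocked at (3,3)]
Union (6 distinct): (3,3) (3,4) (4,0) (4,1) (4,2) (4,3)

Answer: 6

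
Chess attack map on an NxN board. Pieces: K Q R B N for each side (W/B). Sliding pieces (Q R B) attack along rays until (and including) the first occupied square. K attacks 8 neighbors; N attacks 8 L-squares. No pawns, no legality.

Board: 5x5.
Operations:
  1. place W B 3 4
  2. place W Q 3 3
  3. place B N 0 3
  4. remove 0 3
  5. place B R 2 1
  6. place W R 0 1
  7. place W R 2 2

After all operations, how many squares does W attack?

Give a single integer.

Op 1: place WB@(3,4)
Op 2: place WQ@(3,3)
Op 3: place BN@(0,3)
Op 4: remove (0,3)
Op 5: place BR@(2,1)
Op 6: place WR@(0,1)
Op 7: place WR@(2,2)
Per-piece attacks for W:
  WR@(0,1): attacks (0,2) (0,3) (0,4) (0,0) (1,1) (2,1) [ray(1,0) blocked at (2,1)]
  WR@(2,2): attacks (2,3) (2,4) (2,1) (3,2) (4,2) (1,2) (0,2) [ray(0,-1) blocked at (2,1)]
  WQ@(3,3): attacks (3,4) (3,2) (3,1) (3,0) (4,3) (2,3) (1,3) (0,3) (4,4) (4,2) (2,4) (2,2) [ray(0,1) blocked at (3,4); ray(-1,-1) blocked at (2,2)]
  WB@(3,4): attacks (4,3) (2,3) (1,2) (0,1) [ray(-1,-1) blocked at (0,1)]
Union (19 distinct): (0,0) (0,1) (0,2) (0,3) (0,4) (1,1) (1,2) (1,3) (2,1) (2,2) (2,3) (2,4) (3,0) (3,1) (3,2) (3,4) (4,2) (4,3) (4,4)

Answer: 19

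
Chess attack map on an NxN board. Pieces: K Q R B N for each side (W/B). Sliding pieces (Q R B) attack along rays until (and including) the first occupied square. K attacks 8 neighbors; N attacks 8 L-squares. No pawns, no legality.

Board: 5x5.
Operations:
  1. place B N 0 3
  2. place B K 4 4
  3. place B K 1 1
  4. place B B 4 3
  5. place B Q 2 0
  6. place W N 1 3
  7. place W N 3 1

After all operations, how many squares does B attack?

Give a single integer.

Answer: 18

Derivation:
Op 1: place BN@(0,3)
Op 2: place BK@(4,4)
Op 3: place BK@(1,1)
Op 4: place BB@(4,3)
Op 5: place BQ@(2,0)
Op 6: place WN@(1,3)
Op 7: place WN@(3,1)
Per-piece attacks for B:
  BN@(0,3): attacks (2,4) (1,1) (2,2)
  BK@(1,1): attacks (1,2) (1,0) (2,1) (0,1) (2,2) (2,0) (0,2) (0,0)
  BQ@(2,0): attacks (2,1) (2,2) (2,3) (2,4) (3,0) (4,0) (1,0) (0,0) (3,1) (1,1) [ray(1,1) blocked at (3,1); ray(-1,1) blocked at (1,1)]
  BB@(4,3): attacks (3,4) (3,2) (2,1) (1,0)
  BK@(4,4): attacks (4,3) (3,4) (3,3)
Union (18 distinct): (0,0) (0,1) (0,2) (1,0) (1,1) (1,2) (2,0) (2,1) (2,2) (2,3) (2,4) (3,0) (3,1) (3,2) (3,3) (3,4) (4,0) (4,3)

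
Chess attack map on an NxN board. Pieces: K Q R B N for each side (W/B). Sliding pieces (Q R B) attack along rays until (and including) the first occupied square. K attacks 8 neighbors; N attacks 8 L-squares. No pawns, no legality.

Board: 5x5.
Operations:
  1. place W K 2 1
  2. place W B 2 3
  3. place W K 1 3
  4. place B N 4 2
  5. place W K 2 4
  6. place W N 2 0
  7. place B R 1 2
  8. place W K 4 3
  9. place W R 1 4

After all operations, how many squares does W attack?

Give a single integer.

Answer: 21

Derivation:
Op 1: place WK@(2,1)
Op 2: place WB@(2,3)
Op 3: place WK@(1,3)
Op 4: place BN@(4,2)
Op 5: place WK@(2,4)
Op 6: place WN@(2,0)
Op 7: place BR@(1,2)
Op 8: place WK@(4,3)
Op 9: place WR@(1,4)
Per-piece attacks for W:
  WK@(1,3): attacks (1,4) (1,2) (2,3) (0,3) (2,4) (2,2) (0,4) (0,2)
  WR@(1,4): attacks (1,3) (2,4) (0,4) [ray(0,-1) blocked at (1,3); ray(1,0) blocked at (2,4)]
  WN@(2,0): attacks (3,2) (4,1) (1,2) (0,1)
  WK@(2,1): attacks (2,2) (2,0) (3,1) (1,1) (3,2) (3,0) (1,2) (1,0)
  WB@(2,3): attacks (3,4) (3,2) (4,1) (1,4) (1,2) [ray(-1,1) blocked at (1,4); ray(-1,-1) blocked at (1,2)]
  WK@(2,4): attacks (2,3) (3,4) (1,4) (3,3) (1,3)
  WK@(4,3): attacks (4,4) (4,2) (3,3) (3,4) (3,2)
Union (21 distinct): (0,1) (0,2) (0,3) (0,4) (1,0) (1,1) (1,2) (1,3) (1,4) (2,0) (2,2) (2,3) (2,4) (3,0) (3,1) (3,2) (3,3) (3,4) (4,1) (4,2) (4,4)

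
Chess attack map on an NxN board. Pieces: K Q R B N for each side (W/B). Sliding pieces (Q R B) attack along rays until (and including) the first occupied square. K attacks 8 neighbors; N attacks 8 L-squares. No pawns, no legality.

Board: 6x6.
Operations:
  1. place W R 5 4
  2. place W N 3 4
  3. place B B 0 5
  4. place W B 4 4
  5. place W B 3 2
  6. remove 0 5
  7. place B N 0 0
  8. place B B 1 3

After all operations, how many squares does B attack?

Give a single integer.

Op 1: place WR@(5,4)
Op 2: place WN@(3,4)
Op 3: place BB@(0,5)
Op 4: place WB@(4,4)
Op 5: place WB@(3,2)
Op 6: remove (0,5)
Op 7: place BN@(0,0)
Op 8: place BB@(1,3)
Per-piece attacks for B:
  BN@(0,0): attacks (1,2) (2,1)
  BB@(1,3): attacks (2,4) (3,5) (2,2) (3,1) (4,0) (0,4) (0,2)
Union (9 distinct): (0,2) (0,4) (1,2) (2,1) (2,2) (2,4) (3,1) (3,5) (4,0)

Answer: 9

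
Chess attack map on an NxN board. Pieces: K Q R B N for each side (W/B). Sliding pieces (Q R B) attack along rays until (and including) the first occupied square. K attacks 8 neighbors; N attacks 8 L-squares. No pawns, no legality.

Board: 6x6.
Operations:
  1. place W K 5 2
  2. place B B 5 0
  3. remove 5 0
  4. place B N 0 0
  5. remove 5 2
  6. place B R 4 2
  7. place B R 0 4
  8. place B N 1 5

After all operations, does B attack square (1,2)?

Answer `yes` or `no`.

Op 1: place WK@(5,2)
Op 2: place BB@(5,0)
Op 3: remove (5,0)
Op 4: place BN@(0,0)
Op 5: remove (5,2)
Op 6: place BR@(4,2)
Op 7: place BR@(0,4)
Op 8: place BN@(1,5)
Per-piece attacks for B:
  BN@(0,0): attacks (1,2) (2,1)
  BR@(0,4): attacks (0,5) (0,3) (0,2) (0,1) (0,0) (1,4) (2,4) (3,4) (4,4) (5,4) [ray(0,-1) blocked at (0,0)]
  BN@(1,5): attacks (2,3) (3,4) (0,3)
  BR@(4,2): attacks (4,3) (4,4) (4,5) (4,1) (4,0) (5,2) (3,2) (2,2) (1,2) (0,2)
B attacks (1,2): yes

Answer: yes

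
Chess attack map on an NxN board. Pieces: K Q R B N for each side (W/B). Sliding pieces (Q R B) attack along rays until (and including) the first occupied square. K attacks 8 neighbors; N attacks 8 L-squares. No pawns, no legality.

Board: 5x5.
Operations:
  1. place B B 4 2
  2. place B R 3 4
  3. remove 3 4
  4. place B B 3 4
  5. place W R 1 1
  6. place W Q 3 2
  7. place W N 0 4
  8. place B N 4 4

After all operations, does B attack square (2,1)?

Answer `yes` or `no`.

Answer: no

Derivation:
Op 1: place BB@(4,2)
Op 2: place BR@(3,4)
Op 3: remove (3,4)
Op 4: place BB@(3,4)
Op 5: place WR@(1,1)
Op 6: place WQ@(3,2)
Op 7: place WN@(0,4)
Op 8: place BN@(4,4)
Per-piece attacks for B:
  BB@(3,4): attacks (4,3) (2,3) (1,2) (0,1)
  BB@(4,2): attacks (3,3) (2,4) (3,1) (2,0)
  BN@(4,4): attacks (3,2) (2,3)
B attacks (2,1): no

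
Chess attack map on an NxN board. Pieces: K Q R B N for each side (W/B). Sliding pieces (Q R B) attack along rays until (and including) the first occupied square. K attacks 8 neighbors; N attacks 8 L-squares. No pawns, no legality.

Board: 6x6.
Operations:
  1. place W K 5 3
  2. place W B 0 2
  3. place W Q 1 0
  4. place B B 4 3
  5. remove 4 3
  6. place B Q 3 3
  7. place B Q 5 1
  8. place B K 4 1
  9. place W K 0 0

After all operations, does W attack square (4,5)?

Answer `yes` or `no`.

Op 1: place WK@(5,3)
Op 2: place WB@(0,2)
Op 3: place WQ@(1,0)
Op 4: place BB@(4,3)
Op 5: remove (4,3)
Op 6: place BQ@(3,3)
Op 7: place BQ@(5,1)
Op 8: place BK@(4,1)
Op 9: place WK@(0,0)
Per-piece attacks for W:
  WK@(0,0): attacks (0,1) (1,0) (1,1)
  WB@(0,2): attacks (1,3) (2,4) (3,5) (1,1) (2,0)
  WQ@(1,0): attacks (1,1) (1,2) (1,3) (1,4) (1,5) (2,0) (3,0) (4,0) (5,0) (0,0) (2,1) (3,2) (4,3) (5,4) (0,1) [ray(-1,0) blocked at (0,0)]
  WK@(5,3): attacks (5,4) (5,2) (4,3) (4,4) (4,2)
W attacks (4,5): no

Answer: no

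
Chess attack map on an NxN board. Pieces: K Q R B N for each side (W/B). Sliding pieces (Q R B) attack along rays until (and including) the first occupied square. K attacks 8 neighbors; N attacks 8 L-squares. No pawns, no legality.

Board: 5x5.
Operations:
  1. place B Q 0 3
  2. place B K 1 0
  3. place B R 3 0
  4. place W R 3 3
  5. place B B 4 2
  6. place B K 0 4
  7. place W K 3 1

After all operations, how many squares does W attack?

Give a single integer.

Op 1: place BQ@(0,3)
Op 2: place BK@(1,0)
Op 3: place BR@(3,0)
Op 4: place WR@(3,3)
Op 5: place BB@(4,2)
Op 6: place BK@(0,4)
Op 7: place WK@(3,1)
Per-piece attacks for W:
  WK@(3,1): attacks (3,2) (3,0) (4,1) (2,1) (4,2) (4,0) (2,2) (2,0)
  WR@(3,3): attacks (3,4) (3,2) (3,1) (4,3) (2,3) (1,3) (0,3) [ray(0,-1) blocked at (3,1); ray(-1,0) blocked at (0,3)]
Union (14 distinct): (0,3) (1,3) (2,0) (2,1) (2,2) (2,3) (3,0) (3,1) (3,2) (3,4) (4,0) (4,1) (4,2) (4,3)

Answer: 14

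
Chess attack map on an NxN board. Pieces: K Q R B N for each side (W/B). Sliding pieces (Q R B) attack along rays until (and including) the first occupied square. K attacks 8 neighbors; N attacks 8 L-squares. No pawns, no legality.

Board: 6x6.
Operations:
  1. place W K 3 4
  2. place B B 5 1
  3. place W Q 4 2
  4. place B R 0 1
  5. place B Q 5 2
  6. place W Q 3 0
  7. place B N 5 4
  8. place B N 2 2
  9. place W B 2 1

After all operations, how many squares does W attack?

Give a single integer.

Op 1: place WK@(3,4)
Op 2: place BB@(5,1)
Op 3: place WQ@(4,2)
Op 4: place BR@(0,1)
Op 5: place BQ@(5,2)
Op 6: place WQ@(3,0)
Op 7: place BN@(5,4)
Op 8: place BN@(2,2)
Op 9: place WB@(2,1)
Per-piece attacks for W:
  WB@(2,1): attacks (3,2) (4,3) (5,4) (3,0) (1,2) (0,3) (1,0) [ray(1,1) blocked at (5,4); ray(1,-1) blocked at (3,0)]
  WQ@(3,0): attacks (3,1) (3,2) (3,3) (3,4) (4,0) (5,0) (2,0) (1,0) (0,0) (4,1) (5,2) (2,1) [ray(0,1) blocked at (3,4); ray(1,1) blocked at (5,2); ray(-1,1) blocked at (2,1)]
  WK@(3,4): attacks (3,5) (3,3) (4,4) (2,4) (4,5) (4,3) (2,5) (2,3)
  WQ@(4,2): attacks (4,3) (4,4) (4,5) (4,1) (4,0) (5,2) (3,2) (2,2) (5,3) (5,1) (3,3) (2,4) (1,5) (3,1) (2,0) [ray(1,0) blocked at (5,2); ray(-1,0) blocked at (2,2); ray(1,-1) blocked at (5,1)]
Union (27 distinct): (0,0) (0,3) (1,0) (1,2) (1,5) (2,0) (2,1) (2,2) (2,3) (2,4) (2,5) (3,0) (3,1) (3,2) (3,3) (3,4) (3,5) (4,0) (4,1) (4,3) (4,4) (4,5) (5,0) (5,1) (5,2) (5,3) (5,4)

Answer: 27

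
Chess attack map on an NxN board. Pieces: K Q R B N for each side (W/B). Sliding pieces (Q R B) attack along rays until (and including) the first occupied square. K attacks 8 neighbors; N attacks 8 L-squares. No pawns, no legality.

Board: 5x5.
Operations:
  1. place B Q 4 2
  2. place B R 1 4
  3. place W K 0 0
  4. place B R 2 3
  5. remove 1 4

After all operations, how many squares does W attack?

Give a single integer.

Op 1: place BQ@(4,2)
Op 2: place BR@(1,4)
Op 3: place WK@(0,0)
Op 4: place BR@(2,3)
Op 5: remove (1,4)
Per-piece attacks for W:
  WK@(0,0): attacks (0,1) (1,0) (1,1)
Union (3 distinct): (0,1) (1,0) (1,1)

Answer: 3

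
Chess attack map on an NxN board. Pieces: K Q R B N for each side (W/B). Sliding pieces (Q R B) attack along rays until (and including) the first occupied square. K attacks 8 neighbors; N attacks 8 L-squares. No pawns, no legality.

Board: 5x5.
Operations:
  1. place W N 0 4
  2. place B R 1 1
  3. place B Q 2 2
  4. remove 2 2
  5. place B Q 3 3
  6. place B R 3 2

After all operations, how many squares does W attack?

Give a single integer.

Op 1: place WN@(0,4)
Op 2: place BR@(1,1)
Op 3: place BQ@(2,2)
Op 4: remove (2,2)
Op 5: place BQ@(3,3)
Op 6: place BR@(3,2)
Per-piece attacks for W:
  WN@(0,4): attacks (1,2) (2,3)
Union (2 distinct): (1,2) (2,3)

Answer: 2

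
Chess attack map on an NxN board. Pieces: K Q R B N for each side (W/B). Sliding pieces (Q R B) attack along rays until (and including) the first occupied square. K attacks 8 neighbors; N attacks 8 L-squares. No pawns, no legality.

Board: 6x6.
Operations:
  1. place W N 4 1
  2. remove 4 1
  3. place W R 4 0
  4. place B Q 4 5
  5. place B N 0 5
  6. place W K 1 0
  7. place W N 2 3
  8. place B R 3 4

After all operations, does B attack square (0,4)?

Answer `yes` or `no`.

Answer: yes

Derivation:
Op 1: place WN@(4,1)
Op 2: remove (4,1)
Op 3: place WR@(4,0)
Op 4: place BQ@(4,5)
Op 5: place BN@(0,5)
Op 6: place WK@(1,0)
Op 7: place WN@(2,3)
Op 8: place BR@(3,4)
Per-piece attacks for B:
  BN@(0,5): attacks (1,3) (2,4)
  BR@(3,4): attacks (3,5) (3,3) (3,2) (3,1) (3,0) (4,4) (5,4) (2,4) (1,4) (0,4)
  BQ@(4,5): attacks (4,4) (4,3) (4,2) (4,1) (4,0) (5,5) (3,5) (2,5) (1,5) (0,5) (5,4) (3,4) [ray(0,-1) blocked at (4,0); ray(-1,0) blocked at (0,5); ray(-1,-1) blocked at (3,4)]
B attacks (0,4): yes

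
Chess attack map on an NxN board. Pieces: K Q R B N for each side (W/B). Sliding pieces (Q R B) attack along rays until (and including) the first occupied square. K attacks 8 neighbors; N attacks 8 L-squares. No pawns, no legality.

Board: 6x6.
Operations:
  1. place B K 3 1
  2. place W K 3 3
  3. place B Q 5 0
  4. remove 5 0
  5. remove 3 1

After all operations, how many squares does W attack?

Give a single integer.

Op 1: place BK@(3,1)
Op 2: place WK@(3,3)
Op 3: place BQ@(5,0)
Op 4: remove (5,0)
Op 5: remove (3,1)
Per-piece attacks for W:
  WK@(3,3): attacks (3,4) (3,2) (4,3) (2,3) (4,4) (4,2) (2,4) (2,2)
Union (8 distinct): (2,2) (2,3) (2,4) (3,2) (3,4) (4,2) (4,3) (4,4)

Answer: 8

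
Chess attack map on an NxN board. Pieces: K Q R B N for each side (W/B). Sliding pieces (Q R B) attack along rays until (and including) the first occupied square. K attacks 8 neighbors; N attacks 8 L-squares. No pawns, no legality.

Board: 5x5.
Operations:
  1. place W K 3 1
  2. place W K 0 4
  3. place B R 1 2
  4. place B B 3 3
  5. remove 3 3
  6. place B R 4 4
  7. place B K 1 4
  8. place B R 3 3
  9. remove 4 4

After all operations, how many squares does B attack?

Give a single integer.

Answer: 15

Derivation:
Op 1: place WK@(3,1)
Op 2: place WK@(0,4)
Op 3: place BR@(1,2)
Op 4: place BB@(3,3)
Op 5: remove (3,3)
Op 6: place BR@(4,4)
Op 7: place BK@(1,4)
Op 8: place BR@(3,3)
Op 9: remove (4,4)
Per-piece attacks for B:
  BR@(1,2): attacks (1,3) (1,4) (1,1) (1,0) (2,2) (3,2) (4,2) (0,2) [ray(0,1) blocked at (1,4)]
  BK@(1,4): attacks (1,3) (2,4) (0,4) (2,3) (0,3)
  BR@(3,3): attacks (3,4) (3,2) (3,1) (4,3) (2,3) (1,3) (0,3) [ray(0,-1) blocked at (3,1)]
Union (15 distinct): (0,2) (0,3) (0,4) (1,0) (1,1) (1,3) (1,4) (2,2) (2,3) (2,4) (3,1) (3,2) (3,4) (4,2) (4,3)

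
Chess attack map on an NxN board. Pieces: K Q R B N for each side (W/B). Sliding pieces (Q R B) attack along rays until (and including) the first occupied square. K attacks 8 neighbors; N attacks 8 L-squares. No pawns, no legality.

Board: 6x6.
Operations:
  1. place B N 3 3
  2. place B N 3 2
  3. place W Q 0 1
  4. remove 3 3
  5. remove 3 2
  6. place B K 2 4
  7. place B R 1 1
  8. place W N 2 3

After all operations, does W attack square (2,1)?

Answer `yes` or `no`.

Op 1: place BN@(3,3)
Op 2: place BN@(3,2)
Op 3: place WQ@(0,1)
Op 4: remove (3,3)
Op 5: remove (3,2)
Op 6: place BK@(2,4)
Op 7: place BR@(1,1)
Op 8: place WN@(2,3)
Per-piece attacks for W:
  WQ@(0,1): attacks (0,2) (0,3) (0,4) (0,5) (0,0) (1,1) (1,2) (2,3) (1,0) [ray(1,0) blocked at (1,1); ray(1,1) blocked at (2,3)]
  WN@(2,3): attacks (3,5) (4,4) (1,5) (0,4) (3,1) (4,2) (1,1) (0,2)
W attacks (2,1): no

Answer: no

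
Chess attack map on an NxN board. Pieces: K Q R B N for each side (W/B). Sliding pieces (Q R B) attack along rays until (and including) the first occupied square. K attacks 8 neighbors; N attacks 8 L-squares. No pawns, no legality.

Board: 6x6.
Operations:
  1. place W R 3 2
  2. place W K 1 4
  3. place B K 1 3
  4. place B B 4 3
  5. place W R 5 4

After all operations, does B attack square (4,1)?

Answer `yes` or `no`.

Op 1: place WR@(3,2)
Op 2: place WK@(1,4)
Op 3: place BK@(1,3)
Op 4: place BB@(4,3)
Op 5: place WR@(5,4)
Per-piece attacks for B:
  BK@(1,3): attacks (1,4) (1,2) (2,3) (0,3) (2,4) (2,2) (0,4) (0,2)
  BB@(4,3): attacks (5,4) (5,2) (3,4) (2,5) (3,2) [ray(1,1) blocked at (5,4); ray(-1,-1) blocked at (3,2)]
B attacks (4,1): no

Answer: no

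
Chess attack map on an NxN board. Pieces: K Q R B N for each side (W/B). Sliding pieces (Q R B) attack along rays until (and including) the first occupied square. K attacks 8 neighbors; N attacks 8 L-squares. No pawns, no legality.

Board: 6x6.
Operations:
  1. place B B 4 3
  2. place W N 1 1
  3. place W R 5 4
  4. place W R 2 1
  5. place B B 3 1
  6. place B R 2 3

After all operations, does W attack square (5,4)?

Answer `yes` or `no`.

Answer: no

Derivation:
Op 1: place BB@(4,3)
Op 2: place WN@(1,1)
Op 3: place WR@(5,4)
Op 4: place WR@(2,1)
Op 5: place BB@(3,1)
Op 6: place BR@(2,3)
Per-piece attacks for W:
  WN@(1,1): attacks (2,3) (3,2) (0,3) (3,0)
  WR@(2,1): attacks (2,2) (2,3) (2,0) (3,1) (1,1) [ray(0,1) blocked at (2,3); ray(1,0) blocked at (3,1); ray(-1,0) blocked at (1,1)]
  WR@(5,4): attacks (5,5) (5,3) (5,2) (5,1) (5,0) (4,4) (3,4) (2,4) (1,4) (0,4)
W attacks (5,4): no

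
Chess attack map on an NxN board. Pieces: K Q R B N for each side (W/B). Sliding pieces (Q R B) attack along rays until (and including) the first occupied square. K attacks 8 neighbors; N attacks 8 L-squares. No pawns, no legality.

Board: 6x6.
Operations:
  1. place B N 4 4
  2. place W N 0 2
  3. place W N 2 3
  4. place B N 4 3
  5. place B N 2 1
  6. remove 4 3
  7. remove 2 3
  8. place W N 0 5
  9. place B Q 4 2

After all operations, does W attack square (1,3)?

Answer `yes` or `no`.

Answer: yes

Derivation:
Op 1: place BN@(4,4)
Op 2: place WN@(0,2)
Op 3: place WN@(2,3)
Op 4: place BN@(4,3)
Op 5: place BN@(2,1)
Op 6: remove (4,3)
Op 7: remove (2,3)
Op 8: place WN@(0,5)
Op 9: place BQ@(4,2)
Per-piece attacks for W:
  WN@(0,2): attacks (1,4) (2,3) (1,0) (2,1)
  WN@(0,5): attacks (1,3) (2,4)
W attacks (1,3): yes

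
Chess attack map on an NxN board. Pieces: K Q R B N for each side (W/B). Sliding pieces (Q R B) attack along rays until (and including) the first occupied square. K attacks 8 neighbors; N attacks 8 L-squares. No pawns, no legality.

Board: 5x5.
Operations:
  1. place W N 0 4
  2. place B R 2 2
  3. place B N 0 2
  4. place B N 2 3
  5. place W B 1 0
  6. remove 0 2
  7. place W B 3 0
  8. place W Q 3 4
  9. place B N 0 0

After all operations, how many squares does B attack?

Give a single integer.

Answer: 11

Derivation:
Op 1: place WN@(0,4)
Op 2: place BR@(2,2)
Op 3: place BN@(0,2)
Op 4: place BN@(2,3)
Op 5: place WB@(1,0)
Op 6: remove (0,2)
Op 7: place WB@(3,0)
Op 8: place WQ@(3,4)
Op 9: place BN@(0,0)
Per-piece attacks for B:
  BN@(0,0): attacks (1,2) (2,1)
  BR@(2,2): attacks (2,3) (2,1) (2,0) (3,2) (4,2) (1,2) (0,2) [ray(0,1) blocked at (2,3)]
  BN@(2,3): attacks (4,4) (0,4) (3,1) (4,2) (1,1) (0,2)
Union (11 distinct): (0,2) (0,4) (1,1) (1,2) (2,0) (2,1) (2,3) (3,1) (3,2) (4,2) (4,4)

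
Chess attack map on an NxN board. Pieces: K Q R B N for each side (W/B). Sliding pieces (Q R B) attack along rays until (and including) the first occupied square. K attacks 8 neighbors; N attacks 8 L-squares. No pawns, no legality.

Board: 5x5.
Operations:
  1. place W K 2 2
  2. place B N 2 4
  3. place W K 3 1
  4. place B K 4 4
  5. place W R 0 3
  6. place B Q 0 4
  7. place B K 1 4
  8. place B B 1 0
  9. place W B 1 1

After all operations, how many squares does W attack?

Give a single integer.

Answer: 19

Derivation:
Op 1: place WK@(2,2)
Op 2: place BN@(2,4)
Op 3: place WK@(3,1)
Op 4: place BK@(4,4)
Op 5: place WR@(0,3)
Op 6: place BQ@(0,4)
Op 7: place BK@(1,4)
Op 8: place BB@(1,0)
Op 9: place WB@(1,1)
Per-piece attacks for W:
  WR@(0,3): attacks (0,4) (0,2) (0,1) (0,0) (1,3) (2,3) (3,3) (4,3) [ray(0,1) blocked at (0,4)]
  WB@(1,1): attacks (2,2) (2,0) (0,2) (0,0) [ray(1,1) blocked at (2,2)]
  WK@(2,2): attacks (2,3) (2,1) (3,2) (1,2) (3,3) (3,1) (1,3) (1,1)
  WK@(3,1): attacks (3,2) (3,0) (4,1) (2,1) (4,2) (4,0) (2,2) (2,0)
Union (19 distinct): (0,0) (0,1) (0,2) (0,4) (1,1) (1,2) (1,3) (2,0) (2,1) (2,2) (2,3) (3,0) (3,1) (3,2) (3,3) (4,0) (4,1) (4,2) (4,3)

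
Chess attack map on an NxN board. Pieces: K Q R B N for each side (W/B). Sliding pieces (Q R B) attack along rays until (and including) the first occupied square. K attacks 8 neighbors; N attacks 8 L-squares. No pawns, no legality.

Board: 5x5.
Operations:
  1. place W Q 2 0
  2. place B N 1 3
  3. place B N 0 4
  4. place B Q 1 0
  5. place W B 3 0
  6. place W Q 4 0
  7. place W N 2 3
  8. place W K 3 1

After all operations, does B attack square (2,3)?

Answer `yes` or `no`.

Op 1: place WQ@(2,0)
Op 2: place BN@(1,3)
Op 3: place BN@(0,4)
Op 4: place BQ@(1,0)
Op 5: place WB@(3,0)
Op 6: place WQ@(4,0)
Op 7: place WN@(2,3)
Op 8: place WK@(3,1)
Per-piece attacks for B:
  BN@(0,4): attacks (1,2) (2,3)
  BQ@(1,0): attacks (1,1) (1,2) (1,3) (2,0) (0,0) (2,1) (3,2) (4,3) (0,1) [ray(0,1) blocked at (1,3); ray(1,0) blocked at (2,0)]
  BN@(1,3): attacks (3,4) (2,1) (3,2) (0,1)
B attacks (2,3): yes

Answer: yes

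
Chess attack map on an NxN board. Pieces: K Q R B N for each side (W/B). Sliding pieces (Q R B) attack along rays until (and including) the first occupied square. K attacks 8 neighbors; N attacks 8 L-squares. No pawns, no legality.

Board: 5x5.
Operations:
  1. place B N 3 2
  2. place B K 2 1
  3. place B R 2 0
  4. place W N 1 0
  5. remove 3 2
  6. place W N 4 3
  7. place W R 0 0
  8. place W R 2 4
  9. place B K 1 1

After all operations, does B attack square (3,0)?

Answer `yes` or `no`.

Op 1: place BN@(3,2)
Op 2: place BK@(2,1)
Op 3: place BR@(2,0)
Op 4: place WN@(1,0)
Op 5: remove (3,2)
Op 6: place WN@(4,3)
Op 7: place WR@(0,0)
Op 8: place WR@(2,4)
Op 9: place BK@(1,1)
Per-piece attacks for B:
  BK@(1,1): attacks (1,2) (1,0) (2,1) (0,1) (2,2) (2,0) (0,2) (0,0)
  BR@(2,0): attacks (2,1) (3,0) (4,0) (1,0) [ray(0,1) blocked at (2,1); ray(-1,0) blocked at (1,0)]
  BK@(2,1): attacks (2,2) (2,0) (3,1) (1,1) (3,2) (3,0) (1,2) (1,0)
B attacks (3,0): yes

Answer: yes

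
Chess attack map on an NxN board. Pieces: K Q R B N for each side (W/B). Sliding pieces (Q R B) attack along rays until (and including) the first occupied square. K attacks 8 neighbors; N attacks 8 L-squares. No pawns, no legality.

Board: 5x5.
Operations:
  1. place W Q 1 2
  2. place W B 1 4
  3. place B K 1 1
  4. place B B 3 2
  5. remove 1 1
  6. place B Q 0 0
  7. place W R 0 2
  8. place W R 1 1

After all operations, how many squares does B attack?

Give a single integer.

Op 1: place WQ@(1,2)
Op 2: place WB@(1,4)
Op 3: place BK@(1,1)
Op 4: place BB@(3,2)
Op 5: remove (1,1)
Op 6: place BQ@(0,0)
Op 7: place WR@(0,2)
Op 8: place WR@(1,1)
Per-piece attacks for B:
  BQ@(0,0): attacks (0,1) (0,2) (1,0) (2,0) (3,0) (4,0) (1,1) [ray(0,1) blocked at (0,2); ray(1,1) blocked at (1,1)]
  BB@(3,2): attacks (4,3) (4,1) (2,3) (1,4) (2,1) (1,0) [ray(-1,1) blocked at (1,4)]
Union (12 distinct): (0,1) (0,2) (1,0) (1,1) (1,4) (2,0) (2,1) (2,3) (3,0) (4,0) (4,1) (4,3)

Answer: 12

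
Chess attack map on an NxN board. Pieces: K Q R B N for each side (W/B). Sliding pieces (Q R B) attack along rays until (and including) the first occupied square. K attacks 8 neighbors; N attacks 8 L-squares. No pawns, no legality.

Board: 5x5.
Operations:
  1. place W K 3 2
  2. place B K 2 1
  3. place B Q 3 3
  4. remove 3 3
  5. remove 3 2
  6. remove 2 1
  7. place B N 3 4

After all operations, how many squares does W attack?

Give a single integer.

Answer: 0

Derivation:
Op 1: place WK@(3,2)
Op 2: place BK@(2,1)
Op 3: place BQ@(3,3)
Op 4: remove (3,3)
Op 5: remove (3,2)
Op 6: remove (2,1)
Op 7: place BN@(3,4)
Per-piece attacks for W:
Union (0 distinct): (none)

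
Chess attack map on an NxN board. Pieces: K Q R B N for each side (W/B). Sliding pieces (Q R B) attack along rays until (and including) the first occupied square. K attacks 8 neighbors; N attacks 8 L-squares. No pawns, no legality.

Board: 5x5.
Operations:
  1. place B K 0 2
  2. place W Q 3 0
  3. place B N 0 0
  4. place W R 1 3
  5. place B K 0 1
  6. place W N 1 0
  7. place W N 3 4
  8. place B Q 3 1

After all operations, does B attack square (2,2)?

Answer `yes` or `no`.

Op 1: place BK@(0,2)
Op 2: place WQ@(3,0)
Op 3: place BN@(0,0)
Op 4: place WR@(1,3)
Op 5: place BK@(0,1)
Op 6: place WN@(1,0)
Op 7: place WN@(3,4)
Op 8: place BQ@(3,1)
Per-piece attacks for B:
  BN@(0,0): attacks (1,2) (2,1)
  BK@(0,1): attacks (0,2) (0,0) (1,1) (1,2) (1,0)
  BK@(0,2): attacks (0,3) (0,1) (1,2) (1,3) (1,1)
  BQ@(3,1): attacks (3,2) (3,3) (3,4) (3,0) (4,1) (2,1) (1,1) (0,1) (4,2) (4,0) (2,2) (1,3) (2,0) [ray(0,1) blocked at (3,4); ray(0,-1) blocked at (3,0); ray(-1,0) blocked at (0,1); ray(-1,1) blocked at (1,3)]
B attacks (2,2): yes

Answer: yes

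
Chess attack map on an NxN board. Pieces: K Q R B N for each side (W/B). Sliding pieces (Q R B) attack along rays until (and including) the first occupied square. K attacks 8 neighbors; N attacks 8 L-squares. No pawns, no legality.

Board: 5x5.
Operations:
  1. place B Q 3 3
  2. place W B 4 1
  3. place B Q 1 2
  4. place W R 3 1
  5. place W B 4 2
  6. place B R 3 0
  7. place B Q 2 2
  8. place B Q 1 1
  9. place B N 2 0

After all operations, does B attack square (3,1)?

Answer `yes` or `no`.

Op 1: place BQ@(3,3)
Op 2: place WB@(4,1)
Op 3: place BQ@(1,2)
Op 4: place WR@(3,1)
Op 5: place WB@(4,2)
Op 6: place BR@(3,0)
Op 7: place BQ@(2,2)
Op 8: place BQ@(1,1)
Op 9: place BN@(2,0)
Per-piece attacks for B:
  BQ@(1,1): attacks (1,2) (1,0) (2,1) (3,1) (0,1) (2,2) (2,0) (0,2) (0,0) [ray(0,1) blocked at (1,2); ray(1,0) blocked at (3,1); ray(1,1) blocked at (2,2); ray(1,-1) blocked at (2,0)]
  BQ@(1,2): attacks (1,3) (1,4) (1,1) (2,2) (0,2) (2,3) (3,4) (2,1) (3,0) (0,3) (0,1) [ray(0,-1) blocked at (1,1); ray(1,0) blocked at (2,2); ray(1,-1) blocked at (3,0)]
  BN@(2,0): attacks (3,2) (4,1) (1,2) (0,1)
  BQ@(2,2): attacks (2,3) (2,4) (2,1) (2,0) (3,2) (4,2) (1,2) (3,3) (3,1) (1,3) (0,4) (1,1) [ray(0,-1) blocked at (2,0); ray(1,0) blocked at (4,2); ray(-1,0) blocked at (1,2); ray(1,1) blocked at (3,3); ray(1,-1) blocked at (3,1); ray(-1,-1) blocked at (1,1)]
  BR@(3,0): attacks (3,1) (4,0) (2,0) [ray(0,1) blocked at (3,1); ray(-1,0) blocked at (2,0)]
  BQ@(3,3): attacks (3,4) (3,2) (3,1) (4,3) (2,3) (1,3) (0,3) (4,4) (4,2) (2,4) (2,2) [ray(0,-1) blocked at (3,1); ray(1,-1) blocked at (4,2); ray(-1,-1) blocked at (2,2)]
B attacks (3,1): yes

Answer: yes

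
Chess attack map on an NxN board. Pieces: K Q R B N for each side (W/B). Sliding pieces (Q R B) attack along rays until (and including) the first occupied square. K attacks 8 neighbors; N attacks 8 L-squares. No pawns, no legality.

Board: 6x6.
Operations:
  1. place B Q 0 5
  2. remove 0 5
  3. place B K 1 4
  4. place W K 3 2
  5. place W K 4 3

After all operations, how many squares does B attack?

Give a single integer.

Answer: 8

Derivation:
Op 1: place BQ@(0,5)
Op 2: remove (0,5)
Op 3: place BK@(1,4)
Op 4: place WK@(3,2)
Op 5: place WK@(4,3)
Per-piece attacks for B:
  BK@(1,4): attacks (1,5) (1,3) (2,4) (0,4) (2,5) (2,3) (0,5) (0,3)
Union (8 distinct): (0,3) (0,4) (0,5) (1,3) (1,5) (2,3) (2,4) (2,5)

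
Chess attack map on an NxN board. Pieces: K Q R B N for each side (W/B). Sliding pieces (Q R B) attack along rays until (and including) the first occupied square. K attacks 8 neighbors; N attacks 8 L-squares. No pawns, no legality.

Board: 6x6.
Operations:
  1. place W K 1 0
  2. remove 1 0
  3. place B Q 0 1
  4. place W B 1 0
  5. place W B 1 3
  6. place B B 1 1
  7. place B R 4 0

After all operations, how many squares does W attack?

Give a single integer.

Op 1: place WK@(1,0)
Op 2: remove (1,0)
Op 3: place BQ@(0,1)
Op 4: place WB@(1,0)
Op 5: place WB@(1,3)
Op 6: place BB@(1,1)
Op 7: place BR@(4,0)
Per-piece attacks for W:
  WB@(1,0): attacks (2,1) (3,2) (4,3) (5,4) (0,1) [ray(-1,1) blocked at (0,1)]
  WB@(1,3): attacks (2,4) (3,5) (2,2) (3,1) (4,0) (0,4) (0,2) [ray(1,-1) blocked at (4,0)]
Union (12 distinct): (0,1) (0,2) (0,4) (2,1) (2,2) (2,4) (3,1) (3,2) (3,5) (4,0) (4,3) (5,4)

Answer: 12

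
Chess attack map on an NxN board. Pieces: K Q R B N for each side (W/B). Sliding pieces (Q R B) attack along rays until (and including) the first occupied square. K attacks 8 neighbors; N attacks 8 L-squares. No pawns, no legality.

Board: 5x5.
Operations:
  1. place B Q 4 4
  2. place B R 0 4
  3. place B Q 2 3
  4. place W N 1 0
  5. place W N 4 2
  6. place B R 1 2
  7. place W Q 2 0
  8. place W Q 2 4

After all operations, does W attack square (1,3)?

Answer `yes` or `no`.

Answer: yes

Derivation:
Op 1: place BQ@(4,4)
Op 2: place BR@(0,4)
Op 3: place BQ@(2,3)
Op 4: place WN@(1,0)
Op 5: place WN@(4,2)
Op 6: place BR@(1,2)
Op 7: place WQ@(2,0)
Op 8: place WQ@(2,4)
Per-piece attacks for W:
  WN@(1,0): attacks (2,2) (3,1) (0,2)
  WQ@(2,0): attacks (2,1) (2,2) (2,3) (3,0) (4,0) (1,0) (3,1) (4,2) (1,1) (0,2) [ray(0,1) blocked at (2,3); ray(-1,0) blocked at (1,0); ray(1,1) blocked at (4,2)]
  WQ@(2,4): attacks (2,3) (3,4) (4,4) (1,4) (0,4) (3,3) (4,2) (1,3) (0,2) [ray(0,-1) blocked at (2,3); ray(1,0) blocked at (4,4); ray(-1,0) blocked at (0,4); ray(1,-1) blocked at (4,2)]
  WN@(4,2): attacks (3,4) (2,3) (3,0) (2,1)
W attacks (1,3): yes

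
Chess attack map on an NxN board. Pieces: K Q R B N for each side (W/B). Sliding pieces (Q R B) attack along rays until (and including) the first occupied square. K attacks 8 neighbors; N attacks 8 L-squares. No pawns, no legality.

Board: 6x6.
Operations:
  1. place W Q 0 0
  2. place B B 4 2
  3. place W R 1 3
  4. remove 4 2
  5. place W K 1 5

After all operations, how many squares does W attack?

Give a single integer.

Answer: 23

Derivation:
Op 1: place WQ@(0,0)
Op 2: place BB@(4,2)
Op 3: place WR@(1,3)
Op 4: remove (4,2)
Op 5: place WK@(1,5)
Per-piece attacks for W:
  WQ@(0,0): attacks (0,1) (0,2) (0,3) (0,4) (0,5) (1,0) (2,0) (3,0) (4,0) (5,0) (1,1) (2,2) (3,3) (4,4) (5,5)
  WR@(1,3): attacks (1,4) (1,5) (1,2) (1,1) (1,0) (2,3) (3,3) (4,3) (5,3) (0,3) [ray(0,1) blocked at (1,5)]
  WK@(1,5): attacks (1,4) (2,5) (0,5) (2,4) (0,4)
Union (23 distinct): (0,1) (0,2) (0,3) (0,4) (0,5) (1,0) (1,1) (1,2) (1,4) (1,5) (2,0) (2,2) (2,3) (2,4) (2,5) (3,0) (3,3) (4,0) (4,3) (4,4) (5,0) (5,3) (5,5)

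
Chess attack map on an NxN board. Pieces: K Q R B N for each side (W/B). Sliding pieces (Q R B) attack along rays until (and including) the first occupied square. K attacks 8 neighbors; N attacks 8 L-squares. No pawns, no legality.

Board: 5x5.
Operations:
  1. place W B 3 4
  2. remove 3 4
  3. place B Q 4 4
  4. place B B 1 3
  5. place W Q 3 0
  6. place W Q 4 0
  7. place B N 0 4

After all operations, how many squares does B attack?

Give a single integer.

Op 1: place WB@(3,4)
Op 2: remove (3,4)
Op 3: place BQ@(4,4)
Op 4: place BB@(1,3)
Op 5: place WQ@(3,0)
Op 6: place WQ@(4,0)
Op 7: place BN@(0,4)
Per-piece attacks for B:
  BN@(0,4): attacks (1,2) (2,3)
  BB@(1,3): attacks (2,4) (2,2) (3,1) (4,0) (0,4) (0,2) [ray(1,-1) blocked at (4,0); ray(-1,1) blocked at (0,4)]
  BQ@(4,4): attacks (4,3) (4,2) (4,1) (4,0) (3,4) (2,4) (1,4) (0,4) (3,3) (2,2) (1,1) (0,0) [ray(0,-1) blocked at (4,0); ray(-1,0) blocked at (0,4)]
Union (16 distinct): (0,0) (0,2) (0,4) (1,1) (1,2) (1,4) (2,2) (2,3) (2,4) (3,1) (3,3) (3,4) (4,0) (4,1) (4,2) (4,3)

Answer: 16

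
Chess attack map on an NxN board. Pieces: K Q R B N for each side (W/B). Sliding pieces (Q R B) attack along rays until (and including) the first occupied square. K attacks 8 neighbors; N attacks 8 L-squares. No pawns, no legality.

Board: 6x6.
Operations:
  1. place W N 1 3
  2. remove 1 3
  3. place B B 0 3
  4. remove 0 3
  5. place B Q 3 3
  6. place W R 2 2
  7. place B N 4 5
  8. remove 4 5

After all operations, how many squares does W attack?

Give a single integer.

Answer: 10

Derivation:
Op 1: place WN@(1,3)
Op 2: remove (1,3)
Op 3: place BB@(0,3)
Op 4: remove (0,3)
Op 5: place BQ@(3,3)
Op 6: place WR@(2,2)
Op 7: place BN@(4,5)
Op 8: remove (4,5)
Per-piece attacks for W:
  WR@(2,2): attacks (2,3) (2,4) (2,5) (2,1) (2,0) (3,2) (4,2) (5,2) (1,2) (0,2)
Union (10 distinct): (0,2) (1,2) (2,0) (2,1) (2,3) (2,4) (2,5) (3,2) (4,2) (5,2)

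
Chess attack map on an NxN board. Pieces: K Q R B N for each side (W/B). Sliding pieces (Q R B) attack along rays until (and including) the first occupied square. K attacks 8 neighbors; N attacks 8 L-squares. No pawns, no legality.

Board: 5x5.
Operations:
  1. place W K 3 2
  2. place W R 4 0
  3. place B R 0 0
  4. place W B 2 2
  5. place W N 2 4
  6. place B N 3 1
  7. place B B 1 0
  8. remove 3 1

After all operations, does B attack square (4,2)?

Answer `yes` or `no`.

Answer: no

Derivation:
Op 1: place WK@(3,2)
Op 2: place WR@(4,0)
Op 3: place BR@(0,0)
Op 4: place WB@(2,2)
Op 5: place WN@(2,4)
Op 6: place BN@(3,1)
Op 7: place BB@(1,0)
Op 8: remove (3,1)
Per-piece attacks for B:
  BR@(0,0): attacks (0,1) (0,2) (0,3) (0,4) (1,0) [ray(1,0) blocked at (1,0)]
  BB@(1,0): attacks (2,1) (3,2) (0,1) [ray(1,1) blocked at (3,2)]
B attacks (4,2): no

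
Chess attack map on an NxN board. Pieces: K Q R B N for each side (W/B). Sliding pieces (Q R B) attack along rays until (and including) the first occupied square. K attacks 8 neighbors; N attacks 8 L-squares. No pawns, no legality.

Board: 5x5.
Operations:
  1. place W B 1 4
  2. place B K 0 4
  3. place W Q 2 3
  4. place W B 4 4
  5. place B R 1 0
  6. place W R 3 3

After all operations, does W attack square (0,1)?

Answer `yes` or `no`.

Answer: yes

Derivation:
Op 1: place WB@(1,4)
Op 2: place BK@(0,4)
Op 3: place WQ@(2,3)
Op 4: place WB@(4,4)
Op 5: place BR@(1,0)
Op 6: place WR@(3,3)
Per-piece attacks for W:
  WB@(1,4): attacks (2,3) (0,3) [ray(1,-1) blocked at (2,3)]
  WQ@(2,3): attacks (2,4) (2,2) (2,1) (2,0) (3,3) (1,3) (0,3) (3,4) (3,2) (4,1) (1,4) (1,2) (0,1) [ray(1,0) blocked at (3,3); ray(-1,1) blocked at (1,4)]
  WR@(3,3): attacks (3,4) (3,2) (3,1) (3,0) (4,3) (2,3) [ray(-1,0) blocked at (2,3)]
  WB@(4,4): attacks (3,3) [ray(-1,-1) blocked at (3,3)]
W attacks (0,1): yes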